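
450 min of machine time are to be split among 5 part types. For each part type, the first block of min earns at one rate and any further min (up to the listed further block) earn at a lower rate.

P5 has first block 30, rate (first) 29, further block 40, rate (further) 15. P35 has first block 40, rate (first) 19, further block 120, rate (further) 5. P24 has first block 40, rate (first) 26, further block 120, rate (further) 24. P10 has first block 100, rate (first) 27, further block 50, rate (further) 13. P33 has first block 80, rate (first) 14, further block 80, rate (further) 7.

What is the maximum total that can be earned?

9970

Treat each block as its own option and order by rate: P5/T1 29 > P10/T1 27 > P24/T1 26 > P24/T2 24 > P35/T1 19 > P5/T2 15 > P33/T1 14 > P10/T2 13 > P33/T2 7 > P35/T2 5.
P5/T1 (29): +30 — 420 left.
P10 T1 at 27: fill all 100 — 320 left.
P24 T1 at 26: fill all 40 — 280 left.
P24/T2 (24): +120 — 160 left.
P35 T1 at 19: fill all 40 — 120 left.
Fill P5 T2 block (40 at 15) — 80 left.
P33/T1 (14): +80 — 0 left.
Total = 29×30 + 27×100 + 26×40 + 24×120 + 19×40 + 15×40 + 14×80 = 9970.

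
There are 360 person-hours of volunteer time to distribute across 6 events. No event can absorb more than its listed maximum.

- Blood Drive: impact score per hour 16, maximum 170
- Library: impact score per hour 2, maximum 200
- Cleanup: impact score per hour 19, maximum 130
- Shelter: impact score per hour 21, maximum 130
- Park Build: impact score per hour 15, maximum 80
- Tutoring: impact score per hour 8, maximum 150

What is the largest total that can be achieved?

6800

Rank by impact score per hour: Shelter 21 > Cleanup 19 > Blood Drive 16 > Park Build 15 > Tutoring 8 > Library 2.
Give Shelter 130 to hit its cap of 130 → 230 left.
Cleanup takes 130 to reach its cap of 130 → 100 left.
Blood Drive has room for 170 but only 100 remain, so it gets 100.
Total = 16×100 + 19×130 + 21×130 = 6800.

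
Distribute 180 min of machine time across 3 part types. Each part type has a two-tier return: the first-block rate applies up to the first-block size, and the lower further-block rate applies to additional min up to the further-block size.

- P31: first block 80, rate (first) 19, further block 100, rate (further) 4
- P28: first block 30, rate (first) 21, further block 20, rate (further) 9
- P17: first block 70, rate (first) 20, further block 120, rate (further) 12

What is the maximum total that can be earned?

3550

Order all 6 blocks by rate: P28/first 21 > P17/first 20 > P31/first 19 > P17/second 12 > P28/second 9 > P31/second 4.
Fill P28 first block (30 at 21) → 150 left.
Fill P17 first block (70 at 20) → 80 left.
P31 first at 19: fill all 80 → 0 left.
Total = 21×30 + 20×70 + 19×80 = 3550.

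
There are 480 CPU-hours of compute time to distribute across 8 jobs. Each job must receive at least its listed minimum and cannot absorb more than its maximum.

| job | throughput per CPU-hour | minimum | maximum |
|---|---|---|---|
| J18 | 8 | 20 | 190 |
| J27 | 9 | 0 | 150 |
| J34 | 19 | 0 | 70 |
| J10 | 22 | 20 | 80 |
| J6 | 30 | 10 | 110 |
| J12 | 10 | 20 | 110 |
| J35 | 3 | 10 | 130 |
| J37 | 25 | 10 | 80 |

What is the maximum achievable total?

Meeting every minimum uses 20+0+0+20+10+20+10+10 = 90 CPU-hours, leaving 390.
Rank by throughput per CPU-hour: J6 30 > J37 25 > J10 22 > J34 19 > J12 10 > J27 9 > J18 8 > J35 3.
J6: +100 to 110 (cap) → 290 left.
J37: +70 to 80 (cap) → 220 left.
J10 takes 60 more to reach its cap of 80 → 160 left.
Give J34 70 more to hit its cap of 70 → 90 left.
J12: +90 to 110 (cap) → 0 left.
Total = 8×20 + 19×70 + 22×80 + 30×110 + 10×110 + 3×10 + 25×80 = 9680.

9680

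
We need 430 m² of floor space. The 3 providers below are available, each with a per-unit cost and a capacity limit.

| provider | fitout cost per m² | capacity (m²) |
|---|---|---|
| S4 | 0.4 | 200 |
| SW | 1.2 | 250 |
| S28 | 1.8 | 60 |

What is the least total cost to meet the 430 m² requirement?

Cheapest first:
S4 at 0.4: take all 200 m² — 230 still needed.
SW at 1.2: take 230 of its 250 — requirement met.
S28: unused.
Cost = 200×0.4 + 230×1.2 = 356.

356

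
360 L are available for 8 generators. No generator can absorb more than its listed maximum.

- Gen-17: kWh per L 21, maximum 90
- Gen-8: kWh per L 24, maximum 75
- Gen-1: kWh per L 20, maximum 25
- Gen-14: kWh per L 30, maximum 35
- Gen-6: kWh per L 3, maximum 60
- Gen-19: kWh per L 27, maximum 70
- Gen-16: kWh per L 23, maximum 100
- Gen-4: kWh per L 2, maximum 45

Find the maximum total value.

8720

Rank by kWh per L: Gen-14 30 > Gen-19 27 > Gen-8 24 > Gen-16 23 > Gen-17 21 > Gen-1 20 > Gen-6 3 > Gen-4 2.
Gen-14 takes 35 to reach its cap of 35 — 325 left.
Give Gen-19 70 to hit its cap of 70 — 255 left.
Gen-8: +75 to 75 (cap) — 180 left.
Gen-16 takes 100 to reach its cap of 100 — 80 left.
Gen-17 has room for 90 but only 80 remain, so it gets 80.
Total = 21×80 + 24×75 + 30×35 + 27×70 + 23×100 = 8720.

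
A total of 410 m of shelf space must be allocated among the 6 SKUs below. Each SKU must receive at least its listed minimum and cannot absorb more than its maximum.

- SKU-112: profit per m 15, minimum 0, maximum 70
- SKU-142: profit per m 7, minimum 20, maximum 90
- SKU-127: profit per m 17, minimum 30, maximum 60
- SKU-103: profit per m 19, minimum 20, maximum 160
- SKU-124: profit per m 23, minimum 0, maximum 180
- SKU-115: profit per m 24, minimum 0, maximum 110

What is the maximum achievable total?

Meeting every minimum uses 0+20+30+20+0+0 = 70 m, leaving 340.
Highest profit per m first: SKU-115 24 > SKU-124 23 > SKU-103 19 > SKU-127 17 > SKU-112 15 > SKU-142 7.
Give SKU-115 110 more to hit its cap of 110 → 230 left.
SKU-124 takes 180 more to reach its cap of 180 → 50 left.
SKU-103: +50 (room for 140) → 70. Pool exhausted.
Total = 7×20 + 17×30 + 19×70 + 23×180 + 24×110 = 8760.

8760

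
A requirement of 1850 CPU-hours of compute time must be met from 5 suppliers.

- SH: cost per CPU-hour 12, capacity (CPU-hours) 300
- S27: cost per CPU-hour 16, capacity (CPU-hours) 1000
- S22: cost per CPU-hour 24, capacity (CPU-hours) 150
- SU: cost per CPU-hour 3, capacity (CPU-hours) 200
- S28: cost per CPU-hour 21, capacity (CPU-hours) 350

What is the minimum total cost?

27550

Use suppliers in increasing cost order.
SU (3): use full 200 — 1650 CPU-hours to go.
Take 300 from SH at 12 — need 1350 more.
S27 (16): use full 1000 — 350 CPU-hours to go.
Take 350 from S28 at 21 — need 0 more.
S22: unused.
Cost = 200×3 + 300×12 + 1000×16 + 350×21 = 27550.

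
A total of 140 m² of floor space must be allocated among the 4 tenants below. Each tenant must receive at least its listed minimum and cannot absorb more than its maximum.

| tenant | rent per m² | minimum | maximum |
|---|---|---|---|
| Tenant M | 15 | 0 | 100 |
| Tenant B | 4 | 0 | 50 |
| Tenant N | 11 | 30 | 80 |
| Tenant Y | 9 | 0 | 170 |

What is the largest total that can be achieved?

1940

Meeting every minimum uses 0+0+30+0 = 30 m², leaving 110.
Highest rent per m² first: Tenant M 15 > Tenant N 11 > Tenant Y 9 > Tenant B 4.
Tenant M: +100 to 100 (cap) ; 10 left.
Only 10 left; Tenant N takes them to reach 40.
Total = 15×100 + 11×40 = 1940.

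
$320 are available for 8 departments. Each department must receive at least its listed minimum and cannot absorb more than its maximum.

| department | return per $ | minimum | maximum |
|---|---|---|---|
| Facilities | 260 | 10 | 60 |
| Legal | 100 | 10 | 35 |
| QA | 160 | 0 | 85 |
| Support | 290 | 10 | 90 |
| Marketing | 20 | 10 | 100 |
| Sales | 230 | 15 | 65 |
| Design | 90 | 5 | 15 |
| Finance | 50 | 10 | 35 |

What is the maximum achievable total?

Meeting every minimum uses 10+10+0+10+10+15+5+10 = 70 $, leaving 250.
Rank by return per $: Support 290 > Facilities 260 > Sales 230 > QA 160 > Legal 100 > Design 90 > Finance 50 > Marketing 20.
Support: +80 to 90 (cap) ; 170 left.
Facilities: +50 to 60 (cap) ; 120 left.
Sales: +50 to 65 (cap) ; 70 left.
QA: +70 (room for 85) → 70. Pool exhausted.
Total = 260×60 + 100×10 + 160×70 + 290×90 + 20×10 + 230×65 + 90×5 + 50×10 = 70000.

70000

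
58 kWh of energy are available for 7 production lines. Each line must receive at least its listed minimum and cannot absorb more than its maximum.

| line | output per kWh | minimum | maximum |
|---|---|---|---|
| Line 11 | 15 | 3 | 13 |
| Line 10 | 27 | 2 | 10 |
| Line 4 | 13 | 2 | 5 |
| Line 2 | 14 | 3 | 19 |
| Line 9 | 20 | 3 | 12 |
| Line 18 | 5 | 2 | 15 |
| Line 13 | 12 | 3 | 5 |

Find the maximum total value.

1001

Meeting every minimum uses 3+2+2+3+3+2+3 = 18 kWh, leaving 40.
Order the production lines by output per kWh: Line 10 27 > Line 9 20 > Line 11 15 > Line 2 14 > Line 4 13 > Line 13 12 > Line 18 5.
Line 10: +8 to 10 (cap) ; 32 left.
Line 9 takes 9 more to reach its cap of 12 ; 23 left.
Give Line 11 10 more to hit its cap of 13 ; 13 left.
Line 2: +13 (room for 16) → 16. Pool exhausted.
Total = 15×13 + 27×10 + 13×2 + 14×16 + 20×12 + 5×2 + 12×3 = 1001.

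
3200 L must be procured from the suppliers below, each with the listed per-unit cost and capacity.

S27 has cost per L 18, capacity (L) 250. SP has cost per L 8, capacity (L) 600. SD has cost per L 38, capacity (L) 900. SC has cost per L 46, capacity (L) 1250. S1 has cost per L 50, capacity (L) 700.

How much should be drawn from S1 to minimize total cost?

200

Fill from the cheapest supplier first.
SP (8): use full 600 — 2600 L to go.
S27 at 18: take all 250 L — 2350 still needed.
Take 900 from SD at 38 — need 1450 more.
Take 1250 from SC at 46 — need 200 more.
Take 200 from S1 at 50 to finish.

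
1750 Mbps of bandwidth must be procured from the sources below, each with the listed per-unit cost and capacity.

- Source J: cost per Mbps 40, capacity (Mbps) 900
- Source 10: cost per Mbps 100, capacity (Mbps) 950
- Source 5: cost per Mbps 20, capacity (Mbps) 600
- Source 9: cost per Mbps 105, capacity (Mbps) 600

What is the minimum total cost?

Cheapest first:
Source 5 (20): use full 600 — 1150 Mbps to go.
Source J (40): use full 900 — 250 Mbps to go.
Take 250 from Source 10 at 100 to finish.
Source 9: unused.
Cost = 600×20 + 900×40 + 250×100 = 73000.

73000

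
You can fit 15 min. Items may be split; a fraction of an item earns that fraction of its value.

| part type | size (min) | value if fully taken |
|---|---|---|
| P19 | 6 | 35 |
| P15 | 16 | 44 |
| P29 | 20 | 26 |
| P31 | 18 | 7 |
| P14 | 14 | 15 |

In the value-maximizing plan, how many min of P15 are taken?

Rank by value-to-size ratio: P19 35/6≈5.83, P15 44/16≈2.75, P29 26/20≈1.3, P14 15/14≈1.07, P31 7/18≈0.389.
All 6 min of P19 fit (value 35) → 9 remain.
9 min left: a 9/16 share of P15 gives 44×9/16 = 24.75.

9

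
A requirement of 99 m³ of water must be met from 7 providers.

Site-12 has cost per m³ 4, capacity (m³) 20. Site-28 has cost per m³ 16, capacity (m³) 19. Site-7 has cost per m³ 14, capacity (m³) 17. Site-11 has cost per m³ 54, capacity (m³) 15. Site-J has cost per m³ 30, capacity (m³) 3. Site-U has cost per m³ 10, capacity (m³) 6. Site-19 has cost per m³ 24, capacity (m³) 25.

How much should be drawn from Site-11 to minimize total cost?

9

Cheapest first:
Take 20 from Site-12 at 4 → need 79 more.
Take 6 from Site-U at 10 → need 73 more.
Take 17 from Site-7 at 14 → need 56 more.
Site-28 at 16: take all 19 m³ → 37 still needed.
Site-19 (24): use full 25 → 12 m³ to go.
Site-J at 30: take all 3 m³ → 9 still needed.
Site-11 at 54: take 9 of its 15 → requirement met.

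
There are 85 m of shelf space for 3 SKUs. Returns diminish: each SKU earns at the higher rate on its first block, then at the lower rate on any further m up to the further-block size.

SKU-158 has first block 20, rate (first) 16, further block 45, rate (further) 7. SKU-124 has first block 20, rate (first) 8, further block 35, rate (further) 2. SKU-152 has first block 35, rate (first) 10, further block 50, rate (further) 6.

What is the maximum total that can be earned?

900

Rank every tier by rate: SKU-158/first 16 > SKU-152/first 10 > SKU-124/first 8 > SKU-158/second 7 > SKU-152/second 6 > SKU-124/second 2.
SKU-158 first at 16: fill all 20 → 65 left.
SKU-152/first (10): +35 → 30 left.
SKU-124/first (8): +20 → 10 left.
10 remain; put them into SKU-158 second at 7.
Total = 16×20 + 10×35 + 8×20 + 7×10 = 900.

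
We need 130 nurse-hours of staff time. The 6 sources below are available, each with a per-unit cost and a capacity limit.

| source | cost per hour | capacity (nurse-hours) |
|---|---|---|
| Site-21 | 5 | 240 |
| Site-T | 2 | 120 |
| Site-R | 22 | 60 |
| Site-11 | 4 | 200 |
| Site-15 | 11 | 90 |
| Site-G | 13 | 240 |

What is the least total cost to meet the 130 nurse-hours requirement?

280

Use sources in increasing cost order.
Site-T (2): use full 120 → 10 nurse-hours to go.
Take 10 from Site-11 at 4 to finish.
Site-21, Site-15, Site-G, Site-R: unused.
Cost = 120×2 + 10×4 = 280.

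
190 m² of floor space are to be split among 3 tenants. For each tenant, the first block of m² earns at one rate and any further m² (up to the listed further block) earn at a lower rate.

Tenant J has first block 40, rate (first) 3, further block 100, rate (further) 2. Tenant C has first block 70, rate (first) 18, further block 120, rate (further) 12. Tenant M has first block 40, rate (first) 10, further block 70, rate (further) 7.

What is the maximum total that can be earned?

2700

Order all 6 blocks by rate: Tenant C/first 18 > Tenant C/second 12 > Tenant M/first 10 > Tenant M/second 7 > Tenant J/first 3 > Tenant J/second 2.
Tenant C first at 18: fill all 70 ; 120 left.
Tenant C second at 12: fill all 120 ; 0 left.
Total = 18×70 + 12×120 = 2700.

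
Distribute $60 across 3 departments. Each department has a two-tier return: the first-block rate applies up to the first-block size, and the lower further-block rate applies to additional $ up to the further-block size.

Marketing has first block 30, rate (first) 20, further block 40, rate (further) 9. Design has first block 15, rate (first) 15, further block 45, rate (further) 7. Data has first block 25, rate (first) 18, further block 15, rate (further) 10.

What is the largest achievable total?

Treat each block as its own option and order by rate: Marketing/T1 20 > Data/T1 18 > Design/T1 15 > Data/T2 10 > Marketing/T2 9 > Design/T2 7.
Marketing T1 at 20: fill all 30 — 30 left.
Fill Data T1 block (25 at 18) — 5 left.
5 remain; put them into Design T1 at 15.
Total = 20×30 + 18×25 + 15×5 = 1125.

1125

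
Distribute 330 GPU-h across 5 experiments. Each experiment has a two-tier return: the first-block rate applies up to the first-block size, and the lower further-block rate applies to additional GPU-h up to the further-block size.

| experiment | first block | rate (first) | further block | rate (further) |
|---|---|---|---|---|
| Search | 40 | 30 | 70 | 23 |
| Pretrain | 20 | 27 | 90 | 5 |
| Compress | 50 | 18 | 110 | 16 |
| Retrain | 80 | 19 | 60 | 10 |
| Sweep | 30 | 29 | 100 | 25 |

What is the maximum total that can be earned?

Rank every tier by rate: Search/tier1 30 > Sweep/tier1 29 > Pretrain/tier1 27 > Sweep/tier2 25 > Search/tier2 23 > Retrain/tier1 19 > Compress/tier1 18 > Compress/tier2 16 > Retrain/tier2 10 > Pretrain/tier2 5.
Search tier1 at 30: fill all 40 → 290 left.
Sweep/tier1 (29): +30 → 260 left.
Pretrain/tier1 (27): +20 → 240 left.
Fill Sweep tier2 block (100 at 25) → 140 left.
Search tier2 at 23: fill all 70 → 70 left.
Retrain tier1 at 19: only 70 left, fill 70.
Total = 30×40 + 29×30 + 27×20 + 25×100 + 23×70 + 19×70 = 8050.

8050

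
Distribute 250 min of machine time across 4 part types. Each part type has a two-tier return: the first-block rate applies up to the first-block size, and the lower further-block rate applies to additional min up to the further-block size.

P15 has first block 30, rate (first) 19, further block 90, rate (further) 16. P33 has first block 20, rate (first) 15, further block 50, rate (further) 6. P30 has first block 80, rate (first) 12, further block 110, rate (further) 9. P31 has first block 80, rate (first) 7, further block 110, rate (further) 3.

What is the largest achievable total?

3540

Order all 8 blocks by rate: P15/tier1 19 > P15/tier2 16 > P33/tier1 15 > P30/tier1 12 > P30/tier2 9 > P31/tier1 7 > P33/tier2 6 > P31/tier2 3.
P15 tier1 at 19: fill all 30 → 220 left.
Fill P15 tier2 block (90 at 16) → 130 left.
Fill P33 tier1 block (20 at 15) → 110 left.
P30 tier1 at 12: fill all 80 → 30 left.
30 remain; put them into P30 tier2 at 9.
Total = 19×30 + 16×90 + 15×20 + 12×80 + 9×30 = 3540.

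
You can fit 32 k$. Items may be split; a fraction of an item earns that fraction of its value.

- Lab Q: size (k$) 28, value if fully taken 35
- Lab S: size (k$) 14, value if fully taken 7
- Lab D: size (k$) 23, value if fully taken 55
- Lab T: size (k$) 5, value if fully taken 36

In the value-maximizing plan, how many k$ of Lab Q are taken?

4

Best value per unit of size first: Lab T 36/5≈7.2, Lab D 55/23≈2.39, Lab Q 35/28≈1.25, Lab S 7/14≈0.5.
All 5 k$ of Lab T fit (value 36) ; 27 remain.
Lab D: take in full, 23 k$ for value 55 ; 4 left.
4 k$ left: a 4/28 share of Lab Q gives 35×4/28 = 5.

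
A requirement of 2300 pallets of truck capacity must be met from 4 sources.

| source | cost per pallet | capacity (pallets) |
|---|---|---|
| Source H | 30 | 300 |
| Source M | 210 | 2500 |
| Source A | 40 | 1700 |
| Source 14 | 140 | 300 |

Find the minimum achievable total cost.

119000

Fill from the cheapest source first.
Take 300 from Source H at 30 — need 2000 more.
Source A at 40: take all 1700 pallets — 300 still needed.
Source 14 at 140: take all 300 pallets — 0 still needed.
Source M: unused.
Cost = 300×30 + 1700×40 + 300×140 = 119000.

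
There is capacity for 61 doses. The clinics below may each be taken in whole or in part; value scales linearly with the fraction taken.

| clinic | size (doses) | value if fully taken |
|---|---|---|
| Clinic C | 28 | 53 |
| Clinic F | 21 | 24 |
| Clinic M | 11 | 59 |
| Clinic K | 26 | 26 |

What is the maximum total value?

137

Sort by value density: Clinic M 59/11≈5.36, Clinic C 53/28≈1.89, Clinic F 24/21≈1.14, Clinic K 26/26≈1.
Take all of Clinic M (11 doses, value 59) → 50 doses left.
Clinic C: take in full, 28 doses for value 53 → 22 left.
All 21 doses of Clinic F fit (value 24) → 1 remain.
1 doses left: a 1/26 share of Clinic K gives 26×1/26 = 1.
Total value = 137.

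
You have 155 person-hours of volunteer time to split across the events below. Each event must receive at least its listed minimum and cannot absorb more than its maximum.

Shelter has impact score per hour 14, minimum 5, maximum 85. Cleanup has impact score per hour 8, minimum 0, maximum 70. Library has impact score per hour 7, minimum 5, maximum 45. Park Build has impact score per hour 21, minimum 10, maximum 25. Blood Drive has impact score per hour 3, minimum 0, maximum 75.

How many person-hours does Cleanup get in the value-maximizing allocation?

Meeting every minimum uses 5+0+5+10+0 = 20 person-hours, leaving 135.
Order the events by impact score per hour: Park Build 21 > Shelter 14 > Cleanup 8 > Library 7 > Blood Drive 3.
Park Build: +15 to 25 (cap) ; 120 left.
Shelter takes 80 more to reach its cap of 85 ; 40 left.
Cleanup: +40 (room for 70) → 40. Pool exhausted.

40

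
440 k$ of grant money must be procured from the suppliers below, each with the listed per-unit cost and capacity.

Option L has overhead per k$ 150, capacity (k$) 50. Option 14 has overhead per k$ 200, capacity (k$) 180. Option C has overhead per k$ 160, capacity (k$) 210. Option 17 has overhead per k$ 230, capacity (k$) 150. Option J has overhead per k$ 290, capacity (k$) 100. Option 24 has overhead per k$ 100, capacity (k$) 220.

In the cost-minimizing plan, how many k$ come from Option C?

Fill from the cheapest supplier first.
Take 220 from Option 24 at 100 → need 220 more.
Option L (150): use full 50 → 170 k$ to go.
Take 170 from Option C at 160 to finish.
Option 14, Option 17, Option J: unused.

170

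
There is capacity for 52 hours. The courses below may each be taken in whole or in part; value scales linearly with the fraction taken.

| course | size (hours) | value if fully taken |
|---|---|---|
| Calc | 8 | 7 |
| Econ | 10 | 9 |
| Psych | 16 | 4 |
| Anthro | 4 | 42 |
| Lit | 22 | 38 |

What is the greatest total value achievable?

Rank by value-to-size ratio: Anthro 42/4≈10.5, Lit 38/22≈1.73, Econ 9/10≈0.9, Calc 7/8≈0.875, Psych 4/16≈0.25.
All 4 hours of Anthro fit (value 42) → 48 remain.
All 22 hours of Lit fit (value 38) → 26 remain.
Econ: take in full, 10 hours for value 9 → 16 left.
All 8 hours of Calc fit (value 7) → 8 remain.
Fill the last 8 hours with part of Psych: 8/16 of it earns 2.
Total value = 98.

98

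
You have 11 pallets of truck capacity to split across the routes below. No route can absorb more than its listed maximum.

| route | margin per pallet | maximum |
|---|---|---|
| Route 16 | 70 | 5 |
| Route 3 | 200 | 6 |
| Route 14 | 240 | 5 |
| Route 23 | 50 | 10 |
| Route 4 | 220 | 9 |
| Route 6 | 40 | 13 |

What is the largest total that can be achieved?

Order the routes by margin per pallet: Route 14 240 > Route 4 220 > Route 3 200 > Route 16 70 > Route 23 50 > Route 6 40.
Route 14 takes 5 to reach its cap of 5 — 6 left.
Route 4: +6 (room for 9) → 6. Pool exhausted.
Total = 240×5 + 220×6 = 2520.

2520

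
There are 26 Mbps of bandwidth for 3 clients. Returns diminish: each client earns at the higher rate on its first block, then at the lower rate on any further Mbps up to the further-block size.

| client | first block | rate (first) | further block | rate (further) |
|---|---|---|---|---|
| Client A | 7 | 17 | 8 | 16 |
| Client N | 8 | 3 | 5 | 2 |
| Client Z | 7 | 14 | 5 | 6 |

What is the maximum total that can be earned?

369

Treat each block as its own option and order by rate: Client A/T1 17 > Client A/T2 16 > Client Z/T1 14 > Client Z/T2 6 > Client N/T1 3 > Client N/T2 2.
Client A/T1 (17): +7 ; 19 left.
Client A/T2 (16): +8 ; 11 left.
Client Z T1 at 14: fill all 7 ; 4 left.
Client Z/T2: +4 of 5 at 6; pool empty.
Total = 17×7 + 16×8 + 14×7 + 6×4 = 369.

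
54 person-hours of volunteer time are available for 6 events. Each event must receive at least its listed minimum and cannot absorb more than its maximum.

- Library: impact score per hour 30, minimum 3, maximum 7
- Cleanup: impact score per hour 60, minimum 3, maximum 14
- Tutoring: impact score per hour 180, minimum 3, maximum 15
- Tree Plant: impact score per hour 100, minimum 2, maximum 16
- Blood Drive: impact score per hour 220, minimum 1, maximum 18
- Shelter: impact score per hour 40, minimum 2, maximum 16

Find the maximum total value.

8310

Meeting every minimum uses 3+3+3+2+1+2 = 14 person-hours, leaving 40.
Highest impact score per hour first: Blood Drive 220 > Tutoring 180 > Tree Plant 100 > Cleanup 60 > Shelter 40 > Library 30.
Give Blood Drive 17 more to hit its cap of 18 — 23 left.
Tutoring: +12 to 15 (cap) — 11 left.
Only 11 left; Tree Plant takes them to reach 13.
Total = 30×3 + 60×3 + 180×15 + 100×13 + 220×18 + 40×2 = 8310.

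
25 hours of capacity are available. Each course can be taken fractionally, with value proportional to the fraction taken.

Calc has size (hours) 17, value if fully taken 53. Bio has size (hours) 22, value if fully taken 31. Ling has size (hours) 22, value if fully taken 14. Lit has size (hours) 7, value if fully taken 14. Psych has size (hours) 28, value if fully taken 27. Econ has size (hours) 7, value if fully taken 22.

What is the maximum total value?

Sort by value density: Econ 22/7≈3.14, Calc 53/17≈3.12, Lit 14/7≈2, Bio 31/22≈1.41, Psych 27/28≈0.964, Ling 14/22≈0.636.
Take all of Econ (7 hours, value 22) → 18 hours left.
Calc: take in full, 17 hours for value 53 → 1 left.
Only 1 hours remain; take 1/7 of Lit for value 14×1/7 = 2.
Total value = 77.

77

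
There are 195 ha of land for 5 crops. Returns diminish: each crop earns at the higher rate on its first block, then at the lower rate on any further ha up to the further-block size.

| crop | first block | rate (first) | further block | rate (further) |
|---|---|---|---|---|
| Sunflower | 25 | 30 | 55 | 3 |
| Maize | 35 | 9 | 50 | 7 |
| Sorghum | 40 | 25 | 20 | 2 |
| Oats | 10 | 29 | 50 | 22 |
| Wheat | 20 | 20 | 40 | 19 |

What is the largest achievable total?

4390

Order all 10 blocks by rate: Sunflower/T1 30 > Oats/T1 29 > Sorghum/T1 25 > Oats/T2 22 > Wheat/T1 20 > Wheat/T2 19 > Maize/T1 9 > Maize/T2 7 > Sunflower/T2 3 > Sorghum/T2 2.
Sunflower T1 at 30: fill all 25 ; 170 left.
Fill Oats T1 block (10 at 29) ; 160 left.
Sorghum/T1 (25): +40 ; 120 left.
Oats T2 at 22: fill all 50 ; 70 left.
Wheat/T1 (20): +20 ; 50 left.
Wheat T2 at 19: fill all 40 ; 10 left.
Maize T1 at 9: only 10 left, fill 10.
Total = 30×25 + 29×10 + 25×40 + 22×50 + 20×20 + 19×40 + 9×10 = 4390.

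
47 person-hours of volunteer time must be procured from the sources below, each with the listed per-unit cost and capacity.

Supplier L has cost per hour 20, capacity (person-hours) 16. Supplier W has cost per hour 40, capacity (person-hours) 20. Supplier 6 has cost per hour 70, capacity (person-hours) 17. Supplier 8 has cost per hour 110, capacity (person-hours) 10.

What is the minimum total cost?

1890

Fill from the cheapest source first.
Supplier L (20): use full 16 — 31 person-hours to go.
Supplier W at 40: take all 20 person-hours — 11 still needed.
Supplier 6 (70): take the remaining 11 — done.
Supplier 8: unused.
Cost = 16×20 + 20×40 + 11×70 = 1890.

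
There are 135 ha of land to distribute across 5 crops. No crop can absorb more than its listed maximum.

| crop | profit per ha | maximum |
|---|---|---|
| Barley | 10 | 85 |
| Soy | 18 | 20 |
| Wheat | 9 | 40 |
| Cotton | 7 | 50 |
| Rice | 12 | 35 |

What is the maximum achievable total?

1580

Highest profit per ha first: Soy 18 > Rice 12 > Barley 10 > Wheat 9 > Cotton 7.
Give Soy 20 to hit its cap of 20 → 115 left.
Rice: +35 to 35 (cap) → 80 left.
Barley: +80 (room for 85) → 80. Pool exhausted.
Total = 10×80 + 18×20 + 12×35 = 1580.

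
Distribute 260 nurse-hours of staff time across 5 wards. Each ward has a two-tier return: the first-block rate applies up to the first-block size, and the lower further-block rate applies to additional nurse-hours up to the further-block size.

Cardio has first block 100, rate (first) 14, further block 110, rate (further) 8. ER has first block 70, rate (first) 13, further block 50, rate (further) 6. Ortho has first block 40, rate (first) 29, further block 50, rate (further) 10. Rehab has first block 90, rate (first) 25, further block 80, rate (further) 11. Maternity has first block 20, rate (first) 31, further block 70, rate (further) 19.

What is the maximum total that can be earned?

5920

Order all 10 blocks by rate: Maternity/tier1 31 > Ortho/tier1 29 > Rehab/tier1 25 > Maternity/tier2 19 > Cardio/tier1 14 > ER/tier1 13 > Rehab/tier2 11 > Ortho/tier2 10 > Cardio/tier2 8 > ER/tier2 6.
Maternity tier1 at 31: fill all 20 ; 240 left.
Ortho tier1 at 29: fill all 40 ; 200 left.
Rehab/tier1 (25): +90 ; 110 left.
Maternity tier2 at 19: fill all 70 ; 40 left.
Cardio/tier1: +40 of 100 at 14; pool empty.
Total = 31×20 + 29×40 + 25×90 + 19×70 + 14×40 = 5920.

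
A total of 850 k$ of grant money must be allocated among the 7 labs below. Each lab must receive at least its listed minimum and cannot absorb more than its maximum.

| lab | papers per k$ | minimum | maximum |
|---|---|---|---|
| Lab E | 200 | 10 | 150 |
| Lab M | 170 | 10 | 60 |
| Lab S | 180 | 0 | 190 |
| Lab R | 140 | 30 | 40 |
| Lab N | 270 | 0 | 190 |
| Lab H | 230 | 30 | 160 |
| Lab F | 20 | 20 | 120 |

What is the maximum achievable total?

Meeting every minimum uses 10+10+0+30+0+30+20 = 100 k$, leaving 750.
Order the labs by papers per k$: Lab N 270 > Lab H 230 > Lab E 200 > Lab S 180 > Lab M 170 > Lab R 140 > Lab F 20.
Give Lab N 190 more to hit its cap of 190 ; 560 left.
Lab H: +130 to 160 (cap) ; 430 left.
Lab E takes 140 more to reach its cap of 150 ; 290 left.
Lab S: +190 to 190 (cap) ; 100 left.
Lab M takes 50 more to reach its cap of 60 ; 50 left.
Lab R takes 10 more to reach its cap of 40 ; 40 left.
Lab F has room for 100 more but only 40 remain, so it gets 60.
Total = 200×150 + 170×60 + 180×190 + 140×40 + 270×190 + 230×160 + 20×60 = 169300.

169300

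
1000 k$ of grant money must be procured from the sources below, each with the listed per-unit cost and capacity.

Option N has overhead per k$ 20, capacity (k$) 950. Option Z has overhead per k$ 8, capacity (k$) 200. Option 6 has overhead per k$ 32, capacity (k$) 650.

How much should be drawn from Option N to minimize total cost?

Fill from the cheapest source first.
Option Z at 8: take all 200 k$ ; 800 still needed.
Take 800 from Option N at 20 to finish.
Option 6: unused.

800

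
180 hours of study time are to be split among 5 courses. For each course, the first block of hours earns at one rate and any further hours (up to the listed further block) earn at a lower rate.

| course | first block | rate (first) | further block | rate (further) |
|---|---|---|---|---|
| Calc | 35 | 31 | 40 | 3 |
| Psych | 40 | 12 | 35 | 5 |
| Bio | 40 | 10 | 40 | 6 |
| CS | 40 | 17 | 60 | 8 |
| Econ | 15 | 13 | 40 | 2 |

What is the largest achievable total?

Treat each block as its own option and order by rate: Calc/first 31 > CS/first 17 > Econ/first 13 > Psych/first 12 > Bio/first 10 > CS/second 8 > Bio/second 6 > Psych/second 5 > Calc/second 3 > Econ/second 2.
Fill Calc first block (35 at 31) → 145 left.
Fill CS first block (40 at 17) → 105 left.
Fill Econ first block (15 at 13) → 90 left.
Psych first at 12: fill all 40 → 50 left.
Fill Bio first block (40 at 10) → 10 left.
CS second at 8: only 10 left, fill 10.
Total = 31×35 + 17×40 + 13×15 + 12×40 + 10×40 + 8×10 = 2920.

2920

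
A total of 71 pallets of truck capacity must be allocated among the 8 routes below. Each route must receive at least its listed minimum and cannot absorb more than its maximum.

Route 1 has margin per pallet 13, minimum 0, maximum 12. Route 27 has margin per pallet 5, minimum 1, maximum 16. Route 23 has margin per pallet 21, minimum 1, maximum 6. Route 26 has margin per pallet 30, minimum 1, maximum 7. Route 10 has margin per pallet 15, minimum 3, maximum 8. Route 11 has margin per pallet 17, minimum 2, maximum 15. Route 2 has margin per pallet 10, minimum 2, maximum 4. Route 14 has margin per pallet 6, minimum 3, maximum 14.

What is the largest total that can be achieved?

1016

Meeting every minimum uses 0+1+1+1+3+2+2+3 = 13 pallets, leaving 58.
Order the routes by margin per pallet: Route 26 30 > Route 23 21 > Route 11 17 > Route 10 15 > Route 1 13 > Route 2 10 > Route 14 6 > Route 27 5.
Give Route 26 6 more to hit its cap of 7 → 52 left.
Give Route 23 5 more to hit its cap of 6 → 47 left.
Route 11 takes 13 more to reach its cap of 15 → 34 left.
Route 10 takes 5 more to reach its cap of 8 → 29 left.
Route 1 takes 12 more to reach its cap of 12 → 17 left.
Give Route 2 2 more to hit its cap of 4 → 15 left.
Give Route 14 11 more to hit its cap of 14 → 4 left.
Route 27 has room for 15 more but only 4 remain, so it gets 5.
Total = 13×12 + 5×5 + 21×6 + 30×7 + 15×8 + 17×15 + 10×4 + 6×14 = 1016.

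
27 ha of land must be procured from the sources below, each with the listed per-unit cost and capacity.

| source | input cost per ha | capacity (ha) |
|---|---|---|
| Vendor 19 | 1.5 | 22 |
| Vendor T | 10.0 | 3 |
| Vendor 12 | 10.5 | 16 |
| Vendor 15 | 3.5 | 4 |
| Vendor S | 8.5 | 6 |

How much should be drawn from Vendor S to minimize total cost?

Use sources in increasing cost order.
Take 22 from Vendor 19 at 1.5 ; need 5 more.
Vendor 15 (3.5): use full 4 ; 1 ha to go.
Vendor S (8.5): take the remaining 1 ; done.
Vendor T, Vendor 12: unused.

1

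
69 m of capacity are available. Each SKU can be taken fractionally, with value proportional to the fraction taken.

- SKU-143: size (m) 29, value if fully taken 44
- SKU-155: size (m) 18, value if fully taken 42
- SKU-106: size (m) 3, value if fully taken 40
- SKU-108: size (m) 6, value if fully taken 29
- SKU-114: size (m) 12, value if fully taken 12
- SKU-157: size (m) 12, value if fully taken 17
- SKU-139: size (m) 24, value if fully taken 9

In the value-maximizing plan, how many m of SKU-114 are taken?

1

Rank by value-to-size ratio: SKU-106 40/3≈13.3, SKU-108 29/6≈4.83, SKU-155 42/18≈2.33, SKU-143 44/29≈1.52, SKU-157 17/12≈1.42, SKU-114 12/12≈1, SKU-139 9/24≈0.375.
SKU-106: take in full, 3 m for value 40 → 66 left.
All 6 m of SKU-108 fit (value 29) → 60 remain.
Take all of SKU-155 (18 m, value 42) → 42 m left.
All 29 m of SKU-143 fit (value 44) → 13 remain.
SKU-157: take in full, 12 m for value 17 → 1 left.
Only 1 m remain; take 1/12 of SKU-114 for value 12×1/12 = 1.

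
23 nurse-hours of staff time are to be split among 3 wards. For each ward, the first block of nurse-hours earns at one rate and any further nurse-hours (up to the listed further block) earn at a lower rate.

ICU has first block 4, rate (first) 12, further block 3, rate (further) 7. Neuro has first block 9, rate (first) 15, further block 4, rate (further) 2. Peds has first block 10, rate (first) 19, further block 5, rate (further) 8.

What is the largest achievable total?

373

Order all 6 blocks by rate: Peds/tier1 19 > Neuro/tier1 15 > ICU/tier1 12 > Peds/tier2 8 > ICU/tier2 7 > Neuro/tier2 2.
Peds/tier1 (19): +10 — 13 left.
Neuro/tier1 (15): +9 — 4 left.
ICU tier1 at 12: fill all 4 — 0 left.
Total = 19×10 + 15×9 + 12×4 = 373.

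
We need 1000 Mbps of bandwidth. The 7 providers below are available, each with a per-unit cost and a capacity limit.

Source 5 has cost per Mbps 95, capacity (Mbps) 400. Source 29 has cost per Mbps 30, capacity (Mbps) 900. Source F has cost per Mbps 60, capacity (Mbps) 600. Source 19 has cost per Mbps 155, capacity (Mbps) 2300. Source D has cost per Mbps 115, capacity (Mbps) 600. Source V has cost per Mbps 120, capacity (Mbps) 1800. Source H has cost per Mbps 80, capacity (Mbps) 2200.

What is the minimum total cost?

33000

Use providers in increasing cost order.
Take 900 from Source 29 at 30 — need 100 more.
Source F at 60: take 100 of its 600 — requirement met.
Source H, Source 5, Source D, Source V, Source 19: unused.
Cost = 900×30 + 100×60 = 33000.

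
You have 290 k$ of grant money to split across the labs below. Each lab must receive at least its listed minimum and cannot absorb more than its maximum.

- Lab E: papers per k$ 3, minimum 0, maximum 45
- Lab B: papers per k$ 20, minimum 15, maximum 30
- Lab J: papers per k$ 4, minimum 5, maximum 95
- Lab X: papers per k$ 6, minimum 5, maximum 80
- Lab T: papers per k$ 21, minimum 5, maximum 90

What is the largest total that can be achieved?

3330

Meeting every minimum uses 0+15+5+5+5 = 30 k$, leaving 260.
Order the labs by papers per k$: Lab T 21 > Lab B 20 > Lab X 6 > Lab J 4 > Lab E 3.
Give Lab T 85 more to hit its cap of 90 → 175 left.
Lab B: +15 to 30 (cap) → 160 left.
Lab X: +75 to 80 (cap) → 85 left.
Lab J: +85 (room for 90) → 90. Pool exhausted.
Total = 20×30 + 4×90 + 6×80 + 21×90 = 3330.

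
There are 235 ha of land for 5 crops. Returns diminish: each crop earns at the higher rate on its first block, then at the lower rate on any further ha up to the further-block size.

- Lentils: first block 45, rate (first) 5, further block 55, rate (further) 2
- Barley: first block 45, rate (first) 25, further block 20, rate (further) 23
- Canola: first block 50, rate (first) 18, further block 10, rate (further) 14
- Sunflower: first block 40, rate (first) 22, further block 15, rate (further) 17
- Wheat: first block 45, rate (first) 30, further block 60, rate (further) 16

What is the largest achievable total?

Rank every tier by rate: Wheat/tier1 30 > Barley/tier1 25 > Barley/tier2 23 > Sunflower/tier1 22 > Canola/tier1 18 > Sunflower/tier2 17 > Wheat/tier2 16 > Canola/tier2 14 > Lentils/tier1 5 > Lentils/tier2 2.
Wheat tier1 at 30: fill all 45 → 190 left.
Barley tier1 at 25: fill all 45 → 145 left.
Barley tier2 at 23: fill all 20 → 125 left.
Sunflower/tier1 (22): +40 → 85 left.
Canola tier1 at 18: fill all 50 → 35 left.
Sunflower tier2 at 17: fill all 15 → 20 left.
Wheat tier2 at 16: only 20 left, fill 20.
Total = 30×45 + 25×45 + 23×20 + 22×40 + 18×50 + 17×15 + 16×20 = 5290.

5290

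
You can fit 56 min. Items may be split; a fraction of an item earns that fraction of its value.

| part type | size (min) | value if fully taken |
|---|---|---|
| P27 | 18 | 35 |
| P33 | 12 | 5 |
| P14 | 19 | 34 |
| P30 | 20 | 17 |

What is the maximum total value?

Sort by value density: P27 35/18≈1.94, P14 34/19≈1.79, P30 17/20≈0.85, P33 5/12≈0.417.
All 18 min of P27 fit (value 35) — 38 remain.
All 19 min of P14 fit (value 34) — 19 remain.
19 min left: a 19/20 share of P30 gives 17×19/20 = 16.15.
Total value = 85.15.

85.15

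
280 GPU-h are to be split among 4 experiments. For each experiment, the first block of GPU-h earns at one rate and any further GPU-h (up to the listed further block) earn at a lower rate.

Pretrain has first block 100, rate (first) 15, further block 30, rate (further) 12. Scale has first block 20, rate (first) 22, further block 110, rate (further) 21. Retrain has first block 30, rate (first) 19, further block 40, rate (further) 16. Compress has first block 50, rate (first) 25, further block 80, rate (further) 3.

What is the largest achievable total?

5660

Treat each block as its own option and order by rate: Compress/T1 25 > Scale/T1 22 > Scale/T2 21 > Retrain/T1 19 > Retrain/T2 16 > Pretrain/T1 15 > Pretrain/T2 12 > Compress/T2 3.
Compress/T1 (25): +50 — 230 left.
Scale/T1 (22): +20 — 210 left.
Scale T2 at 21: fill all 110 — 100 left.
Retrain T1 at 19: fill all 30 — 70 left.
Fill Retrain T2 block (40 at 16) — 30 left.
Pretrain/T1: +30 of 100 at 15; pool empty.
Total = 25×50 + 22×20 + 21×110 + 19×30 + 16×40 + 15×30 = 5660.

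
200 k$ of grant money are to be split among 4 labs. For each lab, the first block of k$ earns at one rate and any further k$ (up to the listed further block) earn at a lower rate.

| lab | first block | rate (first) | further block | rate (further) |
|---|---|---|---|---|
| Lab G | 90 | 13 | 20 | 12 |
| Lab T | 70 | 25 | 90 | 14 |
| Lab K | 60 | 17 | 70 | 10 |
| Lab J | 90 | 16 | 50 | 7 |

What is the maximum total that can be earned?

Treat each block as its own option and order by rate: Lab T/first 25 > Lab K/first 17 > Lab J/first 16 > Lab T/second 14 > Lab G/first 13 > Lab G/second 12 > Lab K/second 10 > Lab J/second 7.
Fill Lab T first block (70 at 25) — 130 left.
Fill Lab K first block (60 at 17) — 70 left.
Lab J first at 16: only 70 left, fill 70.
Total = 25×70 + 17×60 + 16×70 = 3890.

3890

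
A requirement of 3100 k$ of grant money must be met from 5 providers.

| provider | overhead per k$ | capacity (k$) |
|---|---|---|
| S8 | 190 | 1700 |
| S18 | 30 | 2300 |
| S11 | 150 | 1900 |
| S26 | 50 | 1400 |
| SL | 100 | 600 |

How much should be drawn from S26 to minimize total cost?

800

Fill from the cheapest provider first.
Take 2300 from S18 at 30 — need 800 more.
S26 at 50: take 800 of its 1400 — requirement met.
SL, S11, S8: unused.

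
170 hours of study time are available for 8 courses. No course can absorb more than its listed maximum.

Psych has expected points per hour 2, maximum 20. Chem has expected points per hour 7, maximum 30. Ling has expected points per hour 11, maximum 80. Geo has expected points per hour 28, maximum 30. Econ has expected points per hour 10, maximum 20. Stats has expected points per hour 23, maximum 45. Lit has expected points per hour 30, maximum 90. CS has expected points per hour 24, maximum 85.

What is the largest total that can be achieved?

Order the courses by expected points per hour: Lit 30 > Geo 28 > CS 24 > Stats 23 > Ling 11 > Econ 10 > Chem 7 > Psych 2.
Give Lit 90 to hit its cap of 90 ; 80 left.
Give Geo 30 to hit its cap of 30 ; 50 left.
CS has room for 85 but only 50 remain, so it gets 50.
Total = 28×30 + 30×90 + 24×50 = 4740.

4740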